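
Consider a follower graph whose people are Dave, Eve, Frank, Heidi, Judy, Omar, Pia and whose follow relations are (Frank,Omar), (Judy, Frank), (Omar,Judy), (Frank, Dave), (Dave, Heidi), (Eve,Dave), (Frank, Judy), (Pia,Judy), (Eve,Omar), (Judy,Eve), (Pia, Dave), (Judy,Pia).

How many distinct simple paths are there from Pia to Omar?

2

Pia→Judy→Eve→Omar
Pia→Judy→Frank→Omar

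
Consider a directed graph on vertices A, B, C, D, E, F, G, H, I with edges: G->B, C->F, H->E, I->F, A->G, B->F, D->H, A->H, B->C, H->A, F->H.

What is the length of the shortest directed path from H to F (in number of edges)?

Distance 0: H.
Distance 1: A, E.
Distance 2: G.
Distance 3: B.
Distance 4: C, F — contains F.

4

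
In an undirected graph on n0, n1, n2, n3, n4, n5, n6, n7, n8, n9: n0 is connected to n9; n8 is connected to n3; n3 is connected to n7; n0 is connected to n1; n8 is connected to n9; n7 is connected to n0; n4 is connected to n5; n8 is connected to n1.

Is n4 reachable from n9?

Explore from n9.
Distance 1: reach n0, n8.
Distance 2: reach n1, n3, n7.
The search is exhausted without reaching n4; it lies in a different component.

No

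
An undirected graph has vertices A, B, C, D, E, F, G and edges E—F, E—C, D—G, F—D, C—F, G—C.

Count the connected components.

3

From A: component {A}.
From B: component {B}.
From C: component {C, D, E, F, G}.
That's 3 components.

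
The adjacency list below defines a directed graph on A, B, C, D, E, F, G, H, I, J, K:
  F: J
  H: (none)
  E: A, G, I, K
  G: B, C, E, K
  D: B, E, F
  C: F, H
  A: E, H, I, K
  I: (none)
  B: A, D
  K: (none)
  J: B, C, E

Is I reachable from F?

Explore from F.
Distance 1: reach J.
Distance 2: reach B, C, E.
Distance 3: reach A, D, G, H, I, K.
Found I.

Yes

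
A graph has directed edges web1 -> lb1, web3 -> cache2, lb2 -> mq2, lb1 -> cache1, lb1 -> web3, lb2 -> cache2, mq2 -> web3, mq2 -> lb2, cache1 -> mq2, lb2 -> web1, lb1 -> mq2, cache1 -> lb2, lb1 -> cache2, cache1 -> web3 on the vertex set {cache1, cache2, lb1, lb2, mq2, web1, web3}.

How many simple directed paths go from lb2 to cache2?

lb2→cache2
lb2→mq2→web3→cache2
lb2→web1→lb1→cache1→mq2→web3→cache2
lb2→web1→lb1→cache1→web3→cache2
lb2→web1→lb1→cache2
lb2→web1→lb1→mq2→web3→cache2
lb2→web1→lb1→web3→cache2

7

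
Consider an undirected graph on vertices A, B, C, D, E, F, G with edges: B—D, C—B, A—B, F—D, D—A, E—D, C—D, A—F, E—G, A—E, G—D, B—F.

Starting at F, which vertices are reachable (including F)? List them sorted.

Start at F.
Its neighbours: A, B, D.
Then their neighbours: C, E, G.
Every vertex is now reached.

A, B, C, D, E, F, G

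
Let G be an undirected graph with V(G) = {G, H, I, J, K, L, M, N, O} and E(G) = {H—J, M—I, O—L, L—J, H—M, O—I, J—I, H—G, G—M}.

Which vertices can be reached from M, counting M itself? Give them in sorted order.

Start at M.
Its neighbours: G, H, I.
Then their neighbours: J, O.
Then next layer: L.
Nothing further is reachable.

G, H, I, J, L, M, O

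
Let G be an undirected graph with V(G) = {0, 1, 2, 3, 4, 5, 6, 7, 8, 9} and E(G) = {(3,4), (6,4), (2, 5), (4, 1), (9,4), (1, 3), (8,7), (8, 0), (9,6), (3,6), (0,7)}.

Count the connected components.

From 0: component {0, 7, 8}.
From 1: component {1, 3, 4, 6, 9}.
From 2: component {2, 5}.
That's 3 components.

3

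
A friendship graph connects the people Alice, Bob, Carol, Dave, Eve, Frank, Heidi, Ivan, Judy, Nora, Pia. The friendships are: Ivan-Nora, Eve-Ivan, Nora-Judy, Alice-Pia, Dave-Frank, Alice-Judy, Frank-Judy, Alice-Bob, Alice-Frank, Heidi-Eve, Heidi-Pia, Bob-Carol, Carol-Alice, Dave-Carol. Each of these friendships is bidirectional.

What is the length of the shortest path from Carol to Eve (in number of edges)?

Distance 0: Carol.
Distance 1: Alice, Bob, Dave.
Distance 2: Frank, Judy, Pia.
Distance 3: Heidi, Nora.
Distance 4: Eve, Ivan — contains Eve.

4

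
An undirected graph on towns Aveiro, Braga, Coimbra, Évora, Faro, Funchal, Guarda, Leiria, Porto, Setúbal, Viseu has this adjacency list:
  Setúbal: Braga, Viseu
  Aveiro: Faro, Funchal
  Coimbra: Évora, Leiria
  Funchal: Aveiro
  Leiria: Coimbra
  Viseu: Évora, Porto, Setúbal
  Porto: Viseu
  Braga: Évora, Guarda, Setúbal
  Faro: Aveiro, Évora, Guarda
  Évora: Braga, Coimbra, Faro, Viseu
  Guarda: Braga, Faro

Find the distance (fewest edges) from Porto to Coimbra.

3

Distance 0: Porto.
Distance 1: Viseu.
Distance 2: Évora, Setúbal.
Distance 3: Braga, Coimbra, Faro — contains Coimbra.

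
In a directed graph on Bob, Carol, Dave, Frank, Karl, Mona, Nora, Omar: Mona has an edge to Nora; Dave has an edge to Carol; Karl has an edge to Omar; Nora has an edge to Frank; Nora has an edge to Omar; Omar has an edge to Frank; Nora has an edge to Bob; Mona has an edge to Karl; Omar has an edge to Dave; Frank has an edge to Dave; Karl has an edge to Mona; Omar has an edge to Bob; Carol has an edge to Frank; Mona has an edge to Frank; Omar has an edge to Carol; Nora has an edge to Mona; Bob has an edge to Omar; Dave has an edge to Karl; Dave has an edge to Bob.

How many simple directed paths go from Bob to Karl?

3

Bob→Omar→Carol→Frank→Dave→Karl
Bob→Omar→Dave→Karl
Bob→Omar→Frank→Dave→Karl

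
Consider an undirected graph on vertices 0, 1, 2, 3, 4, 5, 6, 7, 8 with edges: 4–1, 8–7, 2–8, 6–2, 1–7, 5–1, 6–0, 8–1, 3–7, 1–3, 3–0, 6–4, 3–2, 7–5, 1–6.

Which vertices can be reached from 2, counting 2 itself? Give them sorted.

Start at 2.
Its neighbours: 3, 6, 8.
Then their neighbours: 0, 1, 4, 7.
Then next layer: 5.
Every vertex is now reached.

0, 1, 2, 3, 4, 5, 6, 7, 8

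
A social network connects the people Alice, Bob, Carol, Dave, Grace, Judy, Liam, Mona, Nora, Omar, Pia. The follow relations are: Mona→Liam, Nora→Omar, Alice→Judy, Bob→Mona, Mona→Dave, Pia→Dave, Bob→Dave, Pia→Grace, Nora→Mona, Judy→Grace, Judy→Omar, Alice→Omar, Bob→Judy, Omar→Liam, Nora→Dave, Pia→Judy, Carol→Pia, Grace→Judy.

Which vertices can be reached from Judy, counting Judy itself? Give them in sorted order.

Start at Judy.
Its neighbours: Grace, Omar.
Then their neighbours: Liam.
Nothing further is reachable.

Grace, Judy, Liam, Omar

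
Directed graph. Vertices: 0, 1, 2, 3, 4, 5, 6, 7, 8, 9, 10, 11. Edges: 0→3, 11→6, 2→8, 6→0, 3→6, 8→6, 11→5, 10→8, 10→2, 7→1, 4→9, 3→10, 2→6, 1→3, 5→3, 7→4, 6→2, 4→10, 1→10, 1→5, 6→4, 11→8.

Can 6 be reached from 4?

Yes

Explore from 4.
Distance 1: reach 9, 10.
Distance 2: reach 2, 8.
Distance 3: reach 6.
Found 6.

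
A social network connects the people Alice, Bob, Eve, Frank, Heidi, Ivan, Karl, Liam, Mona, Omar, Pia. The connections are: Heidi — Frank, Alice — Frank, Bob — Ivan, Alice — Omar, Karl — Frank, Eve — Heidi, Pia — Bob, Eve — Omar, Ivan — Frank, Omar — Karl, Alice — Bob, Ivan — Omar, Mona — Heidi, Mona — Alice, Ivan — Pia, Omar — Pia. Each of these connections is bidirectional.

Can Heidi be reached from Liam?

No

Liam has no edges, so nothing is reachable from it.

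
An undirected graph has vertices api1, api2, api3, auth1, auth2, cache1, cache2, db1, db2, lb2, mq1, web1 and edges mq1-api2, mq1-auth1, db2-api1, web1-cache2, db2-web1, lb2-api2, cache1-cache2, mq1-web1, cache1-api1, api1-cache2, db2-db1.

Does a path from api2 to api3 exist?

No

Explore from api2.
Distance 1: reach lb2, mq1.
Distance 2: reach auth1, web1.
Distance 3: reach cache2, db2.
Distance 4: reach api1, cache1, db1.
The search is exhausted without reaching api3; it lies in a different component.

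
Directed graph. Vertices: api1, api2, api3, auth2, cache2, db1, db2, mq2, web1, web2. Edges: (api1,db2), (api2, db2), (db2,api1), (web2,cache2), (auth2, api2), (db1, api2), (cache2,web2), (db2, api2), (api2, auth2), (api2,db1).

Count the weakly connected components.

5

From api1: component {api1, api2, auth2, db1, db2}.
From api3: component {api3}.
From cache2: component {cache2, web2}.
From mq2: component {mq2}.
From web1: component {web1}.
That's 5 components.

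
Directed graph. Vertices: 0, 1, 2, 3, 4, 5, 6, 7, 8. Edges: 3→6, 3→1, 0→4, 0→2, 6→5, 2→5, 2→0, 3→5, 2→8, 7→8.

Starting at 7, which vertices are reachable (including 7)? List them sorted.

Start at 7.
Its neighbours: 8.
Nothing further is reachable.

7, 8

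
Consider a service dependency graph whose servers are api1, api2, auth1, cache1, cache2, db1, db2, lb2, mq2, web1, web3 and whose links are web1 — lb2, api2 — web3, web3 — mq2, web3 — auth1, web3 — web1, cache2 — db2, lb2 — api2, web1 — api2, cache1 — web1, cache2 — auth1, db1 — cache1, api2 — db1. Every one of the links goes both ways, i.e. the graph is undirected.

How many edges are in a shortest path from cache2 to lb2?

Distance 0: cache2.
Distance 1: auth1, db2.
Distance 2: web3.
Distance 3: api2, mq2, web1.
Distance 4: cache1, db1, lb2 — contains lb2.

4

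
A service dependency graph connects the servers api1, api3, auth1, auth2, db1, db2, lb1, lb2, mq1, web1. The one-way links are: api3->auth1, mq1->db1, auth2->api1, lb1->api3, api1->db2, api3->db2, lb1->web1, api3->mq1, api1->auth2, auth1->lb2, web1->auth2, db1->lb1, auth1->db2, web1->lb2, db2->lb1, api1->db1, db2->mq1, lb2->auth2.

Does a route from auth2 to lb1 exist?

Yes

Explore from auth2.
Distance 1: reach api1.
Distance 2: reach db1, db2.
Distance 3: reach lb1, mq1.
Found lb1.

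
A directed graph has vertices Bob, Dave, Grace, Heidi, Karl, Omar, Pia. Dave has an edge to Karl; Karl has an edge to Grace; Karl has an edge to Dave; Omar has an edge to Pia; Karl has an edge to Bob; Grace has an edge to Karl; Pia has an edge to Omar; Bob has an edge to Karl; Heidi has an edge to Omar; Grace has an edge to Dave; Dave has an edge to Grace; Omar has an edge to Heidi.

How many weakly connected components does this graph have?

From Bob: component {Bob, Dave, Grace, Karl}.
From Heidi: component {Heidi, Omar, Pia}.
That's 2 components.

2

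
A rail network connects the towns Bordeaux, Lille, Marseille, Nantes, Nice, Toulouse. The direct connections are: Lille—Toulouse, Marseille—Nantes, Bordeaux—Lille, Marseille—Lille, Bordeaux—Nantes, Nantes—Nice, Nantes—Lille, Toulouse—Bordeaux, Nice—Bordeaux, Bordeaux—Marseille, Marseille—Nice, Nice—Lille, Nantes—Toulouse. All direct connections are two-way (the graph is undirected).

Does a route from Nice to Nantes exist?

Yes

Explore from Nice.
Distance 1: reach Bordeaux, Lille, Marseille, Nantes.
Found Nantes.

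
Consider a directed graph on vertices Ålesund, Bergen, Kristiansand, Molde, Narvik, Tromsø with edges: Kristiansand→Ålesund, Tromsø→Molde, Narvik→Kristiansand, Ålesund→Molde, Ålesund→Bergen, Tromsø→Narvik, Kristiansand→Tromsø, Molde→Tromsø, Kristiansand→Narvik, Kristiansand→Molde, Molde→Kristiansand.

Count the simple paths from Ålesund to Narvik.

3

Ålesund→Molde→Kristiansand→Narvik
Ålesund→Molde→Kristiansand→Tromsø→Narvik
Ålesund→Molde→Tromsø→Narvik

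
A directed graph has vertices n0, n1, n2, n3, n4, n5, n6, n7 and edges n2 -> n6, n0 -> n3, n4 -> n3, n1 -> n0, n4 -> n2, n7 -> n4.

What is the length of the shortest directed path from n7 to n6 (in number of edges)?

3

Distance 0: n7.
Distance 1: n4.
Distance 2: n2, n3.
Distance 3: n6 — contains n6.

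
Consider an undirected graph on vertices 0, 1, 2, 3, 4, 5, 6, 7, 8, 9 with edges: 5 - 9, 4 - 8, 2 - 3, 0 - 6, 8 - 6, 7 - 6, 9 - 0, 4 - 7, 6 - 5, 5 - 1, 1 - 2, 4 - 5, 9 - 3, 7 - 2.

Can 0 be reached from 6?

Explore from 6.
Distance 1: reach 0, 5, 7, 8.
Found 0.

Yes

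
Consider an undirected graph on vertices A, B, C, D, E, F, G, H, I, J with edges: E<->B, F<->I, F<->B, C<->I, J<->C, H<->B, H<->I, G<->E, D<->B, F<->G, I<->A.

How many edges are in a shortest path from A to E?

Distance 0: A.
Distance 1: I.
Distance 2: C, F, H.
Distance 3: B, G, J.
Distance 4: D, E — contains E.

4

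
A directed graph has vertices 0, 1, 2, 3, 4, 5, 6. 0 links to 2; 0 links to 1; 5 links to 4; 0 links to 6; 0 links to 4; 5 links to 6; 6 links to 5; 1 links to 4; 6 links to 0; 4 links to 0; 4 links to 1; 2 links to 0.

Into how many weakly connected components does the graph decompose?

From 0: component {0, 1, 2, 4, 5, 6}.
From 3: component {3}.
That's 2 components.

2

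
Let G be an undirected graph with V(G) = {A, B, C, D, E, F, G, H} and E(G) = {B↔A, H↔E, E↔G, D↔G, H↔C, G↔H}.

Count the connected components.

3

From A: component {A, B}.
From C: component {C, D, E, G, H}.
From F: component {F}.
That's 3 components.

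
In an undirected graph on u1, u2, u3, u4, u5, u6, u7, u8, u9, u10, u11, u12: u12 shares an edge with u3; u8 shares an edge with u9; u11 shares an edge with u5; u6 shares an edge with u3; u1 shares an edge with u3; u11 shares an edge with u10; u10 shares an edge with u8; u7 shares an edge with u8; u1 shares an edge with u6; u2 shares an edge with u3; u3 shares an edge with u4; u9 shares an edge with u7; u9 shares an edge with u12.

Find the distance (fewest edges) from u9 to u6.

Distance 0: u9.
Distance 1: u7, u8, u12.
Distance 2: u3, u10.
Distance 3: u1, u2, u4, u6, u11 — contains u6.

3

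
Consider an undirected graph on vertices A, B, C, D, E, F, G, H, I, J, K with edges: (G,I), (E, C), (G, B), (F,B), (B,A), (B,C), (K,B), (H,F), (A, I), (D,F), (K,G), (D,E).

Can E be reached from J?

No

J has no edges, so nothing is reachable from it.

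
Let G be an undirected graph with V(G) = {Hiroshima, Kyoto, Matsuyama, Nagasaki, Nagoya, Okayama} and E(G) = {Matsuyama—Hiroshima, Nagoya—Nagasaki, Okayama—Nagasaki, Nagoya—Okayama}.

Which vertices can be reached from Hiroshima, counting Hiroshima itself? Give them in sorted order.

Start at Hiroshima.
Its neighbours: Matsuyama.
Nothing further is reachable.

Hiroshima, Matsuyama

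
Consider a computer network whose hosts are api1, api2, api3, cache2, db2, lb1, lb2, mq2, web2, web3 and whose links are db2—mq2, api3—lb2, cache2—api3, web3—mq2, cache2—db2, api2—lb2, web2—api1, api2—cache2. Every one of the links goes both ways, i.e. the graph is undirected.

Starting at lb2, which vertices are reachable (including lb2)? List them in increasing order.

api2, api3, cache2, db2, lb2, mq2, web3

Start at lb2.
Its neighbours: api2, api3.
Then their neighbours: cache2.
Then next layer: db2.
Then next layer: mq2.
Then next layer: web3.
Nothing further is reachable.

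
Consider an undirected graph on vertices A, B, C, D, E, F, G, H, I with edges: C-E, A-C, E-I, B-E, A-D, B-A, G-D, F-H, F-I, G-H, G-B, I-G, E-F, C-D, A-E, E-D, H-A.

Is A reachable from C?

Explore from C.
Distance 1: reach A, D, E.
Found A.

Yes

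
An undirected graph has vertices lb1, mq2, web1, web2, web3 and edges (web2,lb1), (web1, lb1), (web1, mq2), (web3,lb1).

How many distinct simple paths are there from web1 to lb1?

web1–lb1

1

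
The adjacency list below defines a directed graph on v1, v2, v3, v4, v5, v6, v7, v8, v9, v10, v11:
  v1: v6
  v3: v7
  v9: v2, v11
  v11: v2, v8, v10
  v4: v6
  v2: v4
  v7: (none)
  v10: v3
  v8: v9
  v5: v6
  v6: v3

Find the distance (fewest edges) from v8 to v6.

4

Distance 0: v8.
Distance 1: v9.
Distance 2: v2, v11.
Distance 3: v4, v10.
Distance 4: v3, v6 — contains v6.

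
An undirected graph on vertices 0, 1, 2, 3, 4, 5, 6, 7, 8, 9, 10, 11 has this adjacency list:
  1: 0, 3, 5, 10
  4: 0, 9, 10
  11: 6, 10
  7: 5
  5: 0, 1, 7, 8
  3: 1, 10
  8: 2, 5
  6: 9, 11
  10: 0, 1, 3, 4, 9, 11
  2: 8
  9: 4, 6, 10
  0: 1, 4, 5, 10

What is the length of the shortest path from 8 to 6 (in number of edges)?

Distance 0: 8.
Distance 1: 2, 5.
Distance 2: 0, 1, 7.
Distance 3: 3, 4, 10.
Distance 4: 9, 11.
Distance 5: 6 — contains 6.

5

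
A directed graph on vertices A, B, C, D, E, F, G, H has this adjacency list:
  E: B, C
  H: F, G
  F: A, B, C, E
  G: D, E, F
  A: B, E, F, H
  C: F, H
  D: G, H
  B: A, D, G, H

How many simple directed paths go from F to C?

14

F→A→B→D→G→E→C
F→A→B→D→H→G→E→C
F→A→B→G→E→C
F→A→B→H→G→E→C
F→A→E→C
F→A→H→G→E→C
F→B→A→E→C
F→B→A→H→G→E→C
F→B→D→G→E→C
F→B→D→H→G→E→C
F→B→G→E→C
F→B→H→G→E→C
F→C
F→E→C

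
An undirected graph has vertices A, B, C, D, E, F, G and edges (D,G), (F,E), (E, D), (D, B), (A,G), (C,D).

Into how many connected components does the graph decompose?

From A: component {A, B, C, D, E, F, G}.
That's 1 component.

1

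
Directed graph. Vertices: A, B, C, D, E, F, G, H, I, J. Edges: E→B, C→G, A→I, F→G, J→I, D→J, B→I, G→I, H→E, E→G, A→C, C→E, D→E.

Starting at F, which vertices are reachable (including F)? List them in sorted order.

Start at F.
Its neighbours: G.
Then their neighbours: I.
Nothing further is reachable.

F, G, I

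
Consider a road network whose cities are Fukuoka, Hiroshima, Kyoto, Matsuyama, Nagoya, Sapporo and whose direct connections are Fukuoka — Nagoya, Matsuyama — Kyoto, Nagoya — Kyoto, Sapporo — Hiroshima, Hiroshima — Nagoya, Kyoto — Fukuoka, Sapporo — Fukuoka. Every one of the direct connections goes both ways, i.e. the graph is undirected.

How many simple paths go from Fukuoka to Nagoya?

3

Fukuoka–Kyoto–Nagoya
Fukuoka–Nagoya
Fukuoka–Sapporo–Hiroshima–Nagoya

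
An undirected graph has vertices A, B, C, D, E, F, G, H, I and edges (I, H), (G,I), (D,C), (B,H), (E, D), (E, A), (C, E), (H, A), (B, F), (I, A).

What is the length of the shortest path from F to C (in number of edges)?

Distance 0: F.
Distance 1: B.
Distance 2: H.
Distance 3: A, I.
Distance 4: E, G.
Distance 5: C, D — contains C.

5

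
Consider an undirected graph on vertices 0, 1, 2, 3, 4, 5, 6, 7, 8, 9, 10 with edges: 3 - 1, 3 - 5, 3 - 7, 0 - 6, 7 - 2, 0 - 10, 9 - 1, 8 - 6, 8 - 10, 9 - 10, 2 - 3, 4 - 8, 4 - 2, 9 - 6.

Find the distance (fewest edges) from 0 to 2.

Distance 0: 0.
Distance 1: 6, 10.
Distance 2: 8, 9.
Distance 3: 1, 4.
Distance 4: 2, 3 — contains 2.

4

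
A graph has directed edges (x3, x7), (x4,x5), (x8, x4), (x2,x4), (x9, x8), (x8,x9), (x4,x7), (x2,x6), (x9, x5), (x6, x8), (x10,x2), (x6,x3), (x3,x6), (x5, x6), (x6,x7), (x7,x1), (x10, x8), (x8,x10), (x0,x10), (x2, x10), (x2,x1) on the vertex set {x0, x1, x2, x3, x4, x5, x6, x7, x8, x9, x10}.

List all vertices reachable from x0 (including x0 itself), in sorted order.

x0, x1, x2, x3, x4, x5, x6, x7, x8, x9, x10

Start at x0.
Its neighbours: x10.
Then their neighbours: x2, x8.
Then next layer: x1, x4, x6, x9.
Then next layer: x3, x5, x7.
Every vertex is now reached.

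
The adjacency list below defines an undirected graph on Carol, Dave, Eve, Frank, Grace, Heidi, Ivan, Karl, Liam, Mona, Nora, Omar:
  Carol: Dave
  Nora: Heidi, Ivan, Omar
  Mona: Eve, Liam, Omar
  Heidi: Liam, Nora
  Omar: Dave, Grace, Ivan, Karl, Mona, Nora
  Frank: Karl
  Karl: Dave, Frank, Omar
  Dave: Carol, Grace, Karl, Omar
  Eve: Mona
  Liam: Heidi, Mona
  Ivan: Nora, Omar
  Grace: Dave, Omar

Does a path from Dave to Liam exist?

Yes

Explore from Dave.
Distance 1: reach Carol, Grace, Karl, Omar.
Distance 2: reach Frank, Ivan, Mona, Nora.
Distance 3: reach Eve, Heidi, Liam.
Found Liam.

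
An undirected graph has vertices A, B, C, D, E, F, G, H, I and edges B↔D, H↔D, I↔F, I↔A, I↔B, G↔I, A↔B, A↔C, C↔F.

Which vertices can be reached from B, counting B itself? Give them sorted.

Start at B.
Its neighbours: A, D, I.
Then their neighbours: C, F, G, H.
Nothing further is reachable.

A, B, C, D, F, G, H, I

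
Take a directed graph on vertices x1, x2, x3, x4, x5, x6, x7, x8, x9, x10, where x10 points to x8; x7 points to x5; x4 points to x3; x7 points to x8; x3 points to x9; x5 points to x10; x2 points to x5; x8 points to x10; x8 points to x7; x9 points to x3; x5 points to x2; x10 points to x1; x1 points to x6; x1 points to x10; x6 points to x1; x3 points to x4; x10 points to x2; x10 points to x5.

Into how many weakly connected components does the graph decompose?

2

From x1: component {x1, x2, x5, x6, x7, x8, x10}.
From x3: component {x3, x4, x9}.
That's 2 components.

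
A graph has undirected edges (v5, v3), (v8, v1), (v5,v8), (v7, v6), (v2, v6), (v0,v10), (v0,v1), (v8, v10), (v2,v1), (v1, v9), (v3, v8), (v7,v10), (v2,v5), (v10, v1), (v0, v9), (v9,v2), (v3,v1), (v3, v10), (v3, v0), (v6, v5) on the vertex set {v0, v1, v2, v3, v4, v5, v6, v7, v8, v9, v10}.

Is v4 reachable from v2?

No

Explore from v2.
Distance 1: reach v1, v5, v6, v9.
Distance 2: reach v0, v3, v7, v8, v10.
The search is exhausted without reaching v4; it lies in a different component.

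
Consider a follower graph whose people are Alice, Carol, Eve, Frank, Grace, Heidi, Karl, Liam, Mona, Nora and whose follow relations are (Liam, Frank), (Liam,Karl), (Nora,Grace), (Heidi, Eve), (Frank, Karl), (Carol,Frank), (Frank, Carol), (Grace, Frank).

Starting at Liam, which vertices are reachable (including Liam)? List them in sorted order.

Carol, Frank, Karl, Liam

Start at Liam.
Its neighbours: Frank, Karl.
Then their neighbours: Carol.
Nothing further is reachable.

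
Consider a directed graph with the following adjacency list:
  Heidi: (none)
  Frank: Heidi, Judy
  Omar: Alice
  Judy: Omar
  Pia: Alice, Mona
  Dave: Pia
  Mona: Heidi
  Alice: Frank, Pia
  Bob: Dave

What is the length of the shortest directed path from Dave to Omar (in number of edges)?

Distance 0: Dave.
Distance 1: Pia.
Distance 2: Alice, Mona.
Distance 3: Frank, Heidi.
Distance 4: Judy.
Distance 5: Omar — contains Omar.

5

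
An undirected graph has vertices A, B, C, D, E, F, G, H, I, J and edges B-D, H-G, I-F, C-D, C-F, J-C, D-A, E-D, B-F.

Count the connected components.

From A: component {A, B, C, D, E, F, I, J}.
From G: component {G, H}.
That's 2 components.

2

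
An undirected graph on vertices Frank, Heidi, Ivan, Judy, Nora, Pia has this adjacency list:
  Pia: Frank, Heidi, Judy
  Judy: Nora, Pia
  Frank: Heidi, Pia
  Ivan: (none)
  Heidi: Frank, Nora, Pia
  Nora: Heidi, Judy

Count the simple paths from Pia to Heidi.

3

Pia–Frank–Heidi
Pia–Heidi
Pia–Judy–Nora–Heidi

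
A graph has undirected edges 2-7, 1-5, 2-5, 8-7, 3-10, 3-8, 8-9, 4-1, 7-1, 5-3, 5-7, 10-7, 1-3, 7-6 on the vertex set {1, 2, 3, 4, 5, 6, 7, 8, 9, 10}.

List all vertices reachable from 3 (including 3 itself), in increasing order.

Start at 3.
Its neighbours: 1, 5, 8, 10.
Then their neighbours: 2, 4, 7, 9.
Then next layer: 6.
Every vertex is now reached.

1, 2, 3, 4, 5, 6, 7, 8, 9, 10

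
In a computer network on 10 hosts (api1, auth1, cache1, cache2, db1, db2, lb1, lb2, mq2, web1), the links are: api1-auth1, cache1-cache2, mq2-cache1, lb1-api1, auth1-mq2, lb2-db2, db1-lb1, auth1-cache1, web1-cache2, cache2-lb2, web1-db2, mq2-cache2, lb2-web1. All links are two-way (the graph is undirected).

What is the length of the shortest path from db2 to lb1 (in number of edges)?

6

Distance 0: db2.
Distance 1: lb2, web1.
Distance 2: cache2.
Distance 3: cache1, mq2.
Distance 4: auth1.
Distance 5: api1.
Distance 6: lb1 — contains lb1.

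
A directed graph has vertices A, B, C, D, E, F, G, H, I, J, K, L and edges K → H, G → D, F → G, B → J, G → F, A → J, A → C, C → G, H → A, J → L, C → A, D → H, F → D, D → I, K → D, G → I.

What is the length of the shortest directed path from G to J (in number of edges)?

4

Distance 0: G.
Distance 1: D, F, I.
Distance 2: H.
Distance 3: A.
Distance 4: C, J — contains J.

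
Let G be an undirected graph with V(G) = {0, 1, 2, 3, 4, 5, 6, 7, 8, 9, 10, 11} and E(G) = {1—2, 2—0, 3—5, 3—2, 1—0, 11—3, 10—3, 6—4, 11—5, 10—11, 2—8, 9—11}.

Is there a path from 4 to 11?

No

Explore from 4.
Distance 1: reach 6.
The search is exhausted without reaching 11; it lies in a different component.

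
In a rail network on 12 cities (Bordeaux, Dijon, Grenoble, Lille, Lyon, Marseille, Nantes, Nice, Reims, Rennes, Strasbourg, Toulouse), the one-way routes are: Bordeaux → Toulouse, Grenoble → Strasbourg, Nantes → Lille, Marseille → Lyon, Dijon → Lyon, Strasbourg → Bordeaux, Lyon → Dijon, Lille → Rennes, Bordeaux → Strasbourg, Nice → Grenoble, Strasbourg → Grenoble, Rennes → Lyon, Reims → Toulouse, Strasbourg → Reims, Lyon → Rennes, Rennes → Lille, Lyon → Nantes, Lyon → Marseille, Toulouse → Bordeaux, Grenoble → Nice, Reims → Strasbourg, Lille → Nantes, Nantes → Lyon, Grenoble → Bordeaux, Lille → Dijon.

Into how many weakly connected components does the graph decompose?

From Bordeaux: component {Bordeaux, Grenoble, Nice, Reims, Strasbourg, Toulouse}.
From Dijon: component {Dijon, Lille, Lyon, Marseille, Nantes, Rennes}.
That's 2 components.

2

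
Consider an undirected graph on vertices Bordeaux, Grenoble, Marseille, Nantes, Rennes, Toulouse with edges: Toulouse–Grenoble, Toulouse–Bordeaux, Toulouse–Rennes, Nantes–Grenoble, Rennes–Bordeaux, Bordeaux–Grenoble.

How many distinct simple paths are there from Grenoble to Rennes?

Grenoble–Bordeaux–Rennes
Grenoble–Bordeaux–Toulouse–Rennes
Grenoble–Toulouse–Bordeaux–Rennes
Grenoble–Toulouse–Rennes

4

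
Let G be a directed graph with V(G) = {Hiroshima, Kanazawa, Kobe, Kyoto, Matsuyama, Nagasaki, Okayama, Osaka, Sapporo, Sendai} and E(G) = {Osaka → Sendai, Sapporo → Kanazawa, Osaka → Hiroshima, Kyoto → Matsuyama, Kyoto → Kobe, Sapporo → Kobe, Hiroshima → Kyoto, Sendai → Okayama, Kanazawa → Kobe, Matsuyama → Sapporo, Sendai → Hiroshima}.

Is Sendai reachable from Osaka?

Yes

Explore from Osaka.
Distance 1: reach Hiroshima, Sendai.
Found Sendai.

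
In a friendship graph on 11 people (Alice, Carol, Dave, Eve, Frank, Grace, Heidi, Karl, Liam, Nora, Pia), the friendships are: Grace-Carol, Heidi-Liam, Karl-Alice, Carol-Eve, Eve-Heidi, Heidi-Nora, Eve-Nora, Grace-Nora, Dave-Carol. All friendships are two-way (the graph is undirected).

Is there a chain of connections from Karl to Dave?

No

Explore from Karl.
Distance 1: reach Alice.
The search is exhausted without reaching Dave; it lies in a different component.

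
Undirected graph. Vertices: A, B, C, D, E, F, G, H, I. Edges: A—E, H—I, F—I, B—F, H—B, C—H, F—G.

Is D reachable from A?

No

Explore from A.
Distance 1: reach E.
The search is exhausted without reaching D; it lies in a different component.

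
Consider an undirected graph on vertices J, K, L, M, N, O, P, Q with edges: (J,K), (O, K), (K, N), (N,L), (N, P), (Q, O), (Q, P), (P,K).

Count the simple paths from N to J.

N–K–J
N–P–K–J
N–P–Q–O–K–J

3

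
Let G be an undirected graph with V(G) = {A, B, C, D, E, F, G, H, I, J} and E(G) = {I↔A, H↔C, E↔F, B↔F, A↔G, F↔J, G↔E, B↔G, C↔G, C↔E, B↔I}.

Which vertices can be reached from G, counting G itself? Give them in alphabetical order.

A, B, C, E, F, G, H, I, J

Start at G.
Its neighbours: A, B, C, E.
Then their neighbours: F, H, I.
Then next layer: J.
Nothing further is reachable.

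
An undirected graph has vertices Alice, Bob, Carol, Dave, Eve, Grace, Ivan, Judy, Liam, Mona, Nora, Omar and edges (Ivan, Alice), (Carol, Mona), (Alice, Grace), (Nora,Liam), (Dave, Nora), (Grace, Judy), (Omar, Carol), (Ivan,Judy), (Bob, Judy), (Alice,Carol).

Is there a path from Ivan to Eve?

Explore from Ivan.
Distance 1: reach Alice, Judy.
Distance 2: reach Bob, Carol, Grace.
Distance 3: reach Mona, Omar.
The search is exhausted without reaching Eve; it lies in a different component.

No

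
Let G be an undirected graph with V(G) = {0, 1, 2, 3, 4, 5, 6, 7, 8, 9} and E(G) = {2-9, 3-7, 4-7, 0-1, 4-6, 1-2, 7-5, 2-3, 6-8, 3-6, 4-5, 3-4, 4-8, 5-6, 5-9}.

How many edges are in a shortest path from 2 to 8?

Distance 0: 2.
Distance 1: 1, 3, 9.
Distance 2: 0, 4, 5, 6, 7.
Distance 3: 8 — contains 8.

3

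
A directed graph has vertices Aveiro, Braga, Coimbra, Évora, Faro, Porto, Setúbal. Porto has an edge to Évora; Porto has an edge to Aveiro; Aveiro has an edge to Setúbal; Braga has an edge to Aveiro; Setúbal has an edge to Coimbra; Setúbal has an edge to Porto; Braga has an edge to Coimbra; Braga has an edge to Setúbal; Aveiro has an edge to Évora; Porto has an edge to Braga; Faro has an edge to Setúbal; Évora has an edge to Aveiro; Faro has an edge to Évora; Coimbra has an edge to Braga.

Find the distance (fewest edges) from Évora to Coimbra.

3

Distance 0: Évora.
Distance 1: Aveiro.
Distance 2: Setúbal.
Distance 3: Coimbra, Porto — contains Coimbra.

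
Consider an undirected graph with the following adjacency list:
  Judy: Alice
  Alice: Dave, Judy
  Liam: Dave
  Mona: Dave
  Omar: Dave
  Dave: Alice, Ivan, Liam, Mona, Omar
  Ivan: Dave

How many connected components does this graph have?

From Alice: component {Alice, Dave, Ivan, Judy, Liam, Mona, Omar}.
That's 1 component.

1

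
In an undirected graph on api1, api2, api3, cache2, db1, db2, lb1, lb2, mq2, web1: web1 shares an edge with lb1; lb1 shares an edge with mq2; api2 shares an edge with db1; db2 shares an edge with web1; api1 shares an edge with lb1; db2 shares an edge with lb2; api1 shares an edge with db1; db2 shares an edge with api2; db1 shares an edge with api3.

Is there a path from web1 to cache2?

No

Explore from web1.
Distance 1: reach db2, lb1.
Distance 2: reach api1, api2, lb2, mq2.
Distance 3: reach db1.
Distance 4: reach api3.
The search is exhausted without reaching cache2; it lies in a different component.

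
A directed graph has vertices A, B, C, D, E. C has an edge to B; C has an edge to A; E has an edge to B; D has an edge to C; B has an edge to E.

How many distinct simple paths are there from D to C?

1

D→C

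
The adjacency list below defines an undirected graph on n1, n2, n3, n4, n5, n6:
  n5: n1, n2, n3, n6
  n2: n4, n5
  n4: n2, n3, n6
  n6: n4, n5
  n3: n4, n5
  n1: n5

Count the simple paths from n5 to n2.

3

n5–n2
n5–n3–n4–n2
n5–n6–n4–n2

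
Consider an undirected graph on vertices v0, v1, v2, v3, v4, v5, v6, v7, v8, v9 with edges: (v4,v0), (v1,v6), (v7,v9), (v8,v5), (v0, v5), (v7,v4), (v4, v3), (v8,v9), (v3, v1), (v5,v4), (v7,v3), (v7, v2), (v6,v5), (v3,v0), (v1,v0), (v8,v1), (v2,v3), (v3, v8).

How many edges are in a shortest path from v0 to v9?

3

Distance 0: v0.
Distance 1: v1, v3, v4, v5.
Distance 2: v2, v6, v7, v8.
Distance 3: v9 — contains v9.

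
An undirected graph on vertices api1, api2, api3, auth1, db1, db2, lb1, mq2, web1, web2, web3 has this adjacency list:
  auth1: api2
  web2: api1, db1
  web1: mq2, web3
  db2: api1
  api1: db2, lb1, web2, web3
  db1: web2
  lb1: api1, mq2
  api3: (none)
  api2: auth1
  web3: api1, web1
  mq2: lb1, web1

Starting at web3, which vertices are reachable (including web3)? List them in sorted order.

Start at web3.
Its neighbours: api1, web1.
Then their neighbours: db2, lb1, mq2, web2.
Then next layer: db1.
Nothing further is reachable.

api1, db1, db2, lb1, mq2, web1, web2, web3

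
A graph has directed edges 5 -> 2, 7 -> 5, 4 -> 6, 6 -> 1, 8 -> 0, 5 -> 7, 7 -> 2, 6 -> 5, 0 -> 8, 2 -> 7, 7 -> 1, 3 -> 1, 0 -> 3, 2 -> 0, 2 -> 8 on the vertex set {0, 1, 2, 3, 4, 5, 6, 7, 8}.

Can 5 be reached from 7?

Yes

Explore from 7.
Distance 1: reach 1, 2, 5.
Found 5.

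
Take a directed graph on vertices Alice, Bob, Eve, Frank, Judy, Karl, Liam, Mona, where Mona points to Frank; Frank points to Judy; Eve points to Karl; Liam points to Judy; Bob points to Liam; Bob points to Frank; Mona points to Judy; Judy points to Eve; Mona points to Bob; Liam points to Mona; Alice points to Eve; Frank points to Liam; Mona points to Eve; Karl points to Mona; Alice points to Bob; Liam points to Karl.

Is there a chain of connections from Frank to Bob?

Explore from Frank.
Distance 1: reach Judy, Liam.
Distance 2: reach Eve, Karl, Mona.
Distance 3: reach Bob.
Found Bob.

Yes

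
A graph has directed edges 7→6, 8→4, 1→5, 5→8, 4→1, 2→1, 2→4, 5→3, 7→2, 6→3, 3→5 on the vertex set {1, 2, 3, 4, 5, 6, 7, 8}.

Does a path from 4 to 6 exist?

No

Explore from 4.
Distance 1: reach 1.
Distance 2: reach 5.
Distance 3: reach 3, 8.
The search from 4 is exhausted; no directed path reaches 6.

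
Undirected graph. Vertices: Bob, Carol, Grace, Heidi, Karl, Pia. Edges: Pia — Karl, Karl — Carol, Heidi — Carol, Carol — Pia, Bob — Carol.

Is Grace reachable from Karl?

Explore from Karl.
Distance 1: reach Carol, Pia.
Distance 2: reach Bob, Heidi.
The search is exhausted without reaching Grace; it lies in a different component.

No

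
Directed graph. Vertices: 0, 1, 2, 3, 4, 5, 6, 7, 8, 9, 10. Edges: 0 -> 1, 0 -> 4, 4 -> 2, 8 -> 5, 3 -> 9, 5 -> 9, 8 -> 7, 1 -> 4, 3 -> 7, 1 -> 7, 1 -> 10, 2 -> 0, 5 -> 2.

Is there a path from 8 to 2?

Yes

Explore from 8.
Distance 1: reach 5, 7.
Distance 2: reach 2, 9.
Found 2.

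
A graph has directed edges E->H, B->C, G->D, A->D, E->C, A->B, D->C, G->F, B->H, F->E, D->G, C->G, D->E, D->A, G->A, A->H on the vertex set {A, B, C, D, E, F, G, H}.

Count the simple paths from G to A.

2

G→A
G→D→A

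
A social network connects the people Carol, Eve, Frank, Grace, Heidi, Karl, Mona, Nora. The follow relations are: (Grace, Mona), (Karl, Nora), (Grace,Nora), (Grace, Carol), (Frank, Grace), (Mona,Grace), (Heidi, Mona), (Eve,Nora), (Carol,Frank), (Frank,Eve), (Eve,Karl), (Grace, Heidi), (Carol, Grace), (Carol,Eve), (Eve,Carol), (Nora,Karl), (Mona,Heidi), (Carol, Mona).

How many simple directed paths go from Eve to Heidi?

6

Eve→Carol→Frank→Grace→Heidi
Eve→Carol→Frank→Grace→Mona→Heidi
Eve→Carol→Grace→Heidi
Eve→Carol→Grace→Mona→Heidi
Eve→Carol→Mona→Grace→Heidi
Eve→Carol→Mona→Heidi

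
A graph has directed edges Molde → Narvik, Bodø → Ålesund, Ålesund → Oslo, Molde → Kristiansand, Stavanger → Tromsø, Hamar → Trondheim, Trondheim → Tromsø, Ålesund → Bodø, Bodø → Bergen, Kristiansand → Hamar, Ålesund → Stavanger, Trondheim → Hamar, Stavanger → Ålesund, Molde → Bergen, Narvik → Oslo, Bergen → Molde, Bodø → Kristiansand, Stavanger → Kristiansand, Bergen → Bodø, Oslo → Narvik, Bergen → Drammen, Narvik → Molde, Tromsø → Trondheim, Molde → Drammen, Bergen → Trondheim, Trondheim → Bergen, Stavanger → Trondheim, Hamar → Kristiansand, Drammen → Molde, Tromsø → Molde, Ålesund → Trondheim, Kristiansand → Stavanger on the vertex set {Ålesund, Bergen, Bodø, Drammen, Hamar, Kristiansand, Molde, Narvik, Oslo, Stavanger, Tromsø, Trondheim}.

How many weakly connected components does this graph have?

1

From Ålesund: component {Ålesund, Bergen, Bodø, Drammen, Hamar, Kristiansand, Molde, Narvik, Oslo, Stavanger, Tromsø, Trondheim}.
That's 1 component.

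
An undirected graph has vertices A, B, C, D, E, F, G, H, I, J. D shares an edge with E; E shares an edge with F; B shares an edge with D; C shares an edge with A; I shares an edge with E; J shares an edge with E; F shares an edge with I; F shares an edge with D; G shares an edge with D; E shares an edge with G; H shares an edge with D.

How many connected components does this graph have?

From A: component {A, C}.
From B: component {B, D, E, F, G, H, I, J}.
That's 2 components.

2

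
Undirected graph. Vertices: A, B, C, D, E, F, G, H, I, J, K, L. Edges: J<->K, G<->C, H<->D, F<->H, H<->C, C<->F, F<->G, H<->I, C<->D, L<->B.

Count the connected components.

From A: component {A}.
From B: component {B, L}.
From C: component {C, D, F, G, H, I}.
From E: component {E}.
From J: component {J, K}.
That's 5 components.

5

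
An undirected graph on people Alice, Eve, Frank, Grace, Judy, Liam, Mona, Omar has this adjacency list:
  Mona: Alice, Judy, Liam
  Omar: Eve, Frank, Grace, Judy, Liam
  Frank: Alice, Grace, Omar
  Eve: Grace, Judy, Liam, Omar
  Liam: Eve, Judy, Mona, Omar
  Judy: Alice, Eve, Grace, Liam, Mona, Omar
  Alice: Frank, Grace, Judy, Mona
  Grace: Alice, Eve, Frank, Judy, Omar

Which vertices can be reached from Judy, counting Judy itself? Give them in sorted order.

Alice, Eve, Frank, Grace, Judy, Liam, Mona, Omar

Start at Judy.
Its neighbours: Alice, Eve, Grace, Liam, Mona, Omar.
Then their neighbours: Frank.
Every vertex is now reached.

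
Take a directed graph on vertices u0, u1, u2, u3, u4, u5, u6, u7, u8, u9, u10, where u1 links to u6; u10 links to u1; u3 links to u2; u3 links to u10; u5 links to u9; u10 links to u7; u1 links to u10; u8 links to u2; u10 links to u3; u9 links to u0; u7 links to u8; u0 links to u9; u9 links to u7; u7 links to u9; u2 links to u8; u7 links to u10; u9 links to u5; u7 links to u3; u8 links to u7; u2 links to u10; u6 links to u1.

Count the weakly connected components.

2

From u0: component {u0, u1, u2, u3, u5, u6, u7, u8, u9, u10}.
From u4: component {u4}.
That's 2 components.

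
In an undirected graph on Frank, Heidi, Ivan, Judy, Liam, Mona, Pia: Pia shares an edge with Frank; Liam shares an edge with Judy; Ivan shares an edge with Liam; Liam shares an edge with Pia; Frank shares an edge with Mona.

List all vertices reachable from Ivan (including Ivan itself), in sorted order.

Start at Ivan.
Its neighbours: Liam.
Then their neighbours: Judy, Pia.
Then next layer: Frank.
Then next layer: Mona.
Nothing further is reachable.

Frank, Ivan, Judy, Liam, Mona, Pia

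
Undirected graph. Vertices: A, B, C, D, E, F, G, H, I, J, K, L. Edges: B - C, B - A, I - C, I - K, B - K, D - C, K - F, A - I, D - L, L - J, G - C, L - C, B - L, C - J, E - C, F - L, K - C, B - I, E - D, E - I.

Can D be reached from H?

H has no edges, so nothing is reachable from it.

No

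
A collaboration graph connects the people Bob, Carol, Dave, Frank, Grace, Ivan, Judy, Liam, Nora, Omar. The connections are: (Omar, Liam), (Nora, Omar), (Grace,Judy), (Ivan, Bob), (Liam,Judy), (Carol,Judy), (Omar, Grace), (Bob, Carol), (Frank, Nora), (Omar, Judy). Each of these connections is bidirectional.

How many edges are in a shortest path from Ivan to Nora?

Distance 0: Ivan.
Distance 1: Bob.
Distance 2: Carol.
Distance 3: Judy.
Distance 4: Grace, Liam, Omar.
Distance 5: Nora — contains Nora.

5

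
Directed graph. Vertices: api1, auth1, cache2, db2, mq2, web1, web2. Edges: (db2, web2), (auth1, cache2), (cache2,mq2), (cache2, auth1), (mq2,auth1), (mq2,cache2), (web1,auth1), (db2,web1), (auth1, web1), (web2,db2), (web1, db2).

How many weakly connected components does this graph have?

2

From api1: component {api1}.
From auth1: component {auth1, cache2, db2, mq2, web1, web2}.
That's 2 components.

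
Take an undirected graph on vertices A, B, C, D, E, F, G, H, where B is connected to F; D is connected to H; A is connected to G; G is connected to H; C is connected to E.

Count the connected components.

3

From A: component {A, D, G, H}.
From B: component {B, F}.
From C: component {C, E}.
That's 3 components.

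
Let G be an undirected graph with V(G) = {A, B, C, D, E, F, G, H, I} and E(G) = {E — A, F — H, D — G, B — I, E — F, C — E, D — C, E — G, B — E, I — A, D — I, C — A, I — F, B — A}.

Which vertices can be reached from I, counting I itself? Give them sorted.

Start at I.
Its neighbours: A, B, D, F.
Then their neighbours: C, E, G, H.
Every vertex is now reached.

A, B, C, D, E, F, G, H, I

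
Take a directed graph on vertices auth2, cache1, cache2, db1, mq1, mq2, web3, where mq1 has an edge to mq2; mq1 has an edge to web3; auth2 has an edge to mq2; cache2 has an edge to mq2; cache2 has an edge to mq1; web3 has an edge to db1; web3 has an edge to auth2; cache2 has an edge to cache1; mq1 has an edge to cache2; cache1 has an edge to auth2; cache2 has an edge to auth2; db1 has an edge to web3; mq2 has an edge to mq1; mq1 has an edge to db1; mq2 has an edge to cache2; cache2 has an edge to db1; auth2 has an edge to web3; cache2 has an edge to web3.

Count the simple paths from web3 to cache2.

2

web3→auth2→mq2→cache2
web3→auth2→mq2→mq1→cache2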